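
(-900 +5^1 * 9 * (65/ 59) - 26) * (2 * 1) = -103418/ 59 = -1752.85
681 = 681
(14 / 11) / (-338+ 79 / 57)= -114 / 30151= -0.00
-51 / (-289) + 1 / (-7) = 4 / 119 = 0.03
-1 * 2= -2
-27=-27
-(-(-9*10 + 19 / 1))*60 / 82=-2130 / 41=-51.95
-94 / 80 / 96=-47 / 3840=-0.01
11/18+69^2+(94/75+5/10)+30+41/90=239691/50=4793.82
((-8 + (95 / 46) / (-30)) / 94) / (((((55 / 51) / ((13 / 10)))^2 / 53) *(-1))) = 17294256213 / 2616020000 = 6.61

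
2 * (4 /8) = 1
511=511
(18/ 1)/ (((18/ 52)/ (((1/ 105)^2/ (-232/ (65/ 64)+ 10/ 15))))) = -338/ 16322145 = -0.00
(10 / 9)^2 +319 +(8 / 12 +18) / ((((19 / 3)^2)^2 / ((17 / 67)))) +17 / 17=227195894164 / 707252067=321.24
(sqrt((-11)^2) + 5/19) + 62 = 1392/19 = 73.26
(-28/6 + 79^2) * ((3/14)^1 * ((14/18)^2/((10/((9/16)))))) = 130963/2880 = 45.47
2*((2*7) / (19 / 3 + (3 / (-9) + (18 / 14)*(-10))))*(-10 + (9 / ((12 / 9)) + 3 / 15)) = 12.45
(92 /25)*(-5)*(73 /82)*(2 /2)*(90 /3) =-20148 /41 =-491.41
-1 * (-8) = 8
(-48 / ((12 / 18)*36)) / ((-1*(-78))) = -1 / 39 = -0.03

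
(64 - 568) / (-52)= 126 / 13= 9.69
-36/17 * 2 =-72/17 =-4.24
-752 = -752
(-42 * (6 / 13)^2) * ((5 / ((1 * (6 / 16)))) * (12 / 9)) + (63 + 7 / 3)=-47516 / 507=-93.72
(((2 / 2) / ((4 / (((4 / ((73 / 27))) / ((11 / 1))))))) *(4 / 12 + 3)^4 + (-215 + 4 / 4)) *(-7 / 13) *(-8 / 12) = -7077364 / 93951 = -75.33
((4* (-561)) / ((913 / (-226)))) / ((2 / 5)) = 115260 / 83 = 1388.67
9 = 9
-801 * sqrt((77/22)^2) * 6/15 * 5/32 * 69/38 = -386883/1216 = -318.16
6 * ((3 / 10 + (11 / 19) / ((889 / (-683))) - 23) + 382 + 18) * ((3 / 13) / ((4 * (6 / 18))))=1718674551 / 4391660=391.35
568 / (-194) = -2.93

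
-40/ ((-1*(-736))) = -5/ 92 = -0.05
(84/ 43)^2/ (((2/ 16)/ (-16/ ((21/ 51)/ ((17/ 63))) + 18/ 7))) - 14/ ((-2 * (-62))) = -27709583/ 114638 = -241.71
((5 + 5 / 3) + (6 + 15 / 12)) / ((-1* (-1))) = 167 / 12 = 13.92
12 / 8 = 3 / 2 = 1.50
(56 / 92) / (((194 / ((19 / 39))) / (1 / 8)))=133 / 696072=0.00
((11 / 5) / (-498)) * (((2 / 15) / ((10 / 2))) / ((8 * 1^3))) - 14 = -10458011 / 747000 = -14.00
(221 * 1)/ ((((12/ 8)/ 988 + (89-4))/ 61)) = 26638456/ 167963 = 158.60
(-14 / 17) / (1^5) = -14 / 17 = -0.82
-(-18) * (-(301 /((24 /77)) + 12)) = -70395 /4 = -17598.75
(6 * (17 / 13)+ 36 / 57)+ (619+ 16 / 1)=158939 / 247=643.48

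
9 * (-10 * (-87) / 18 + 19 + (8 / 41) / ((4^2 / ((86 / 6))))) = 49821 / 82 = 607.57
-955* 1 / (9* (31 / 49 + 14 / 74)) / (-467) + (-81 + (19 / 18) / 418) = -247139611 / 3061652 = -80.72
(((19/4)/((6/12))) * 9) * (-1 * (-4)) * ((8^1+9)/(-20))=-290.70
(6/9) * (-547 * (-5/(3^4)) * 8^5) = 179240960/243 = 737617.12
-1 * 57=-57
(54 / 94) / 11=27 / 517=0.05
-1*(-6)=6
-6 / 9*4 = -8 / 3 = -2.67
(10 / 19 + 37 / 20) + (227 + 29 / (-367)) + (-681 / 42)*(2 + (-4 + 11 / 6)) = 169862044 / 732165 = 232.00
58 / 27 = 2.15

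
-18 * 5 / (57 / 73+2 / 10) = -16425 / 179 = -91.76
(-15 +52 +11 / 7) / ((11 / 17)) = 4590 / 77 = 59.61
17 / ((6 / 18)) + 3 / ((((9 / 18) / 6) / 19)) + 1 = 736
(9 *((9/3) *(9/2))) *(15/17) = 3645/34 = 107.21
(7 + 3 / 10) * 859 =62707 / 10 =6270.70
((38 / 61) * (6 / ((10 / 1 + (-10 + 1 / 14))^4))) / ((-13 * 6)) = -1459808 / 793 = -1840.87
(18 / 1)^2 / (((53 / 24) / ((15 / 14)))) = 58320 / 371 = 157.20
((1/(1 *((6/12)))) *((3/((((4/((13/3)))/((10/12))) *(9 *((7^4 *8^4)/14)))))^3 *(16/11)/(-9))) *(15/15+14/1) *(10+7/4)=-64536875/14409782424283494821658624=-0.00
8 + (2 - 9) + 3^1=4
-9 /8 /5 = -9 /40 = -0.22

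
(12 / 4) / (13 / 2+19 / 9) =54 / 155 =0.35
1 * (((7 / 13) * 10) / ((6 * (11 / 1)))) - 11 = -4684 / 429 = -10.92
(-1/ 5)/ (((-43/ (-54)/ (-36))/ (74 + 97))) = 332424/ 215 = 1546.16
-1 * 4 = -4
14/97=0.14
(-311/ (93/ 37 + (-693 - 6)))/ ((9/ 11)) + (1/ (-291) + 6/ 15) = 21199543/ 22497210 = 0.94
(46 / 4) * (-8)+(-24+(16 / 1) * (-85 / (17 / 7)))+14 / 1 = -662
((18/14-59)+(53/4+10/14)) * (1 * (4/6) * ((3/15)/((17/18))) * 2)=-210/17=-12.35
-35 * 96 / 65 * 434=-291648 / 13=-22434.46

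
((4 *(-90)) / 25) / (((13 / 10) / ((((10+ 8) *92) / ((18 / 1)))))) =-13248 / 13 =-1019.08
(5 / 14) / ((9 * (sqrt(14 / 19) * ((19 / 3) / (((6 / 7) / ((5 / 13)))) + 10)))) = 13 * sqrt(266) / 58898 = 0.00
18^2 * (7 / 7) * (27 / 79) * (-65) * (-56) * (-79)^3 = -198730415520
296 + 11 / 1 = 307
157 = 157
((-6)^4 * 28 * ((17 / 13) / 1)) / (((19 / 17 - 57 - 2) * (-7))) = 62424 / 533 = 117.12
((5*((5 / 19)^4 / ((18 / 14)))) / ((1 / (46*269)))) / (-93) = -270681250 / 109078677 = -2.48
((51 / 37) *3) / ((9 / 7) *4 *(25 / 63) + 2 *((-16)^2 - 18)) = 2499 / 288896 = 0.01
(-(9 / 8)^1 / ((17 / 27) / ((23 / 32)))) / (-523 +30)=5589 / 2145536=0.00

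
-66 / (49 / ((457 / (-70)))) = 15081 / 1715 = 8.79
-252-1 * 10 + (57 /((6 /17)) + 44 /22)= -197 /2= -98.50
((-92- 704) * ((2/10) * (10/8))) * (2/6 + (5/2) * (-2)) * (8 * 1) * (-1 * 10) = -74293.33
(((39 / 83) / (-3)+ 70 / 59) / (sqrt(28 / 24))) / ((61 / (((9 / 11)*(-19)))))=-862353*sqrt(42) / 23001209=-0.24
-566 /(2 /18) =-5094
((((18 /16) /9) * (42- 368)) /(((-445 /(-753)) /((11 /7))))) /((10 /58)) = -39153741 /62300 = -628.47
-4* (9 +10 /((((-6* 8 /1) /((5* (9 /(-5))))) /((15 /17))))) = -1449 /34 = -42.62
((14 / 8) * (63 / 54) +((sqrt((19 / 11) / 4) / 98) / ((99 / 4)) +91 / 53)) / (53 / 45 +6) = 5 * sqrt(209) / 1915067 +71715 / 136952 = 0.52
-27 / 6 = -9 / 2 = -4.50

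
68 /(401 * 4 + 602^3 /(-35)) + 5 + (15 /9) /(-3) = 311586475 /70107129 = 4.44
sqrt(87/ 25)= sqrt(87)/ 5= 1.87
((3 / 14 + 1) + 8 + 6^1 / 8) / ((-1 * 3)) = -93 / 28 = -3.32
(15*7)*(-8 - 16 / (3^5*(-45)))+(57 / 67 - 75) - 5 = -44886503 / 48843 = -919.00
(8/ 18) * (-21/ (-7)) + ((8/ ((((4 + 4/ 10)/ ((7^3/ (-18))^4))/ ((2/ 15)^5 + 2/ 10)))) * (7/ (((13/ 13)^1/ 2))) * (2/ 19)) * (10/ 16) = 14718563188572149/ 333213507000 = 44171.57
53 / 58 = 0.91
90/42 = 15/7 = 2.14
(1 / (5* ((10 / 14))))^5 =16807 / 9765625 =0.00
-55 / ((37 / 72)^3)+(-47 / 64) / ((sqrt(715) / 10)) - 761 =-59075573 / 50653 - 47 *sqrt(715) / 4576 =-1166.55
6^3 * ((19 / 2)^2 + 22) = 24246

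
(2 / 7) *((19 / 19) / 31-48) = -2974 / 217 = -13.71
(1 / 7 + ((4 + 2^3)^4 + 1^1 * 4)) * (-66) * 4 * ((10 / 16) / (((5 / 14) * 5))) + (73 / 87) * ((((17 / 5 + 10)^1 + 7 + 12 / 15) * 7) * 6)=-277768102 / 145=-1915642.08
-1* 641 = -641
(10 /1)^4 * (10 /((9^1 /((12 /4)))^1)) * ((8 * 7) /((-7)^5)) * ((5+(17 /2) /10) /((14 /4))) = -3120000 /16807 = -185.64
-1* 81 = -81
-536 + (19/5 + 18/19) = -50469/95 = -531.25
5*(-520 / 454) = -1300 / 227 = -5.73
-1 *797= -797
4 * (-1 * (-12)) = 48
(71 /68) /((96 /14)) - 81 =-263887 /3264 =-80.85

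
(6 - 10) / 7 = -4 / 7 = -0.57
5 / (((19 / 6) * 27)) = 10 / 171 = 0.06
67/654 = 0.10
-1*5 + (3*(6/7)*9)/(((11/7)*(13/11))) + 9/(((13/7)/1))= 160/13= 12.31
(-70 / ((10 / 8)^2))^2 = 50176 / 25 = 2007.04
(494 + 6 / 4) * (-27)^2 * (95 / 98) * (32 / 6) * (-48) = -4392429120 / 49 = -89641410.61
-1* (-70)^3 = 343000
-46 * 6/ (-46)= 6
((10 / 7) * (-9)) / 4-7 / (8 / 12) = -96 / 7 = -13.71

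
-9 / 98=-0.09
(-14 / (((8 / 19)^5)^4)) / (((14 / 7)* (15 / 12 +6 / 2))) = -263129814202821707353489207 / 4899916394579099648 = -53700878.34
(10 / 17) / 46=5 / 391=0.01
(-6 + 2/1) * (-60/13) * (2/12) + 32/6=328/39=8.41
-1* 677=-677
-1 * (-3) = 3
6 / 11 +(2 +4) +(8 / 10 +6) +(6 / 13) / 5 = 9608 / 715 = 13.44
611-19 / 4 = 2425 / 4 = 606.25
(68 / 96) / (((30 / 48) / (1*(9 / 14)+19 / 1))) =935 / 42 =22.26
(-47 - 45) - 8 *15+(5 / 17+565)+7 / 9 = 354.07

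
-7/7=-1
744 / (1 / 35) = 26040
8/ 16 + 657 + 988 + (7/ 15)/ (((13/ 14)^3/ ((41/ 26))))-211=1229910163/ 856830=1435.42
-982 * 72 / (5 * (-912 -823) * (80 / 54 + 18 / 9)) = 954504 / 407725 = 2.34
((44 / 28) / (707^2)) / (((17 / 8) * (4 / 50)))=1100 / 59482031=0.00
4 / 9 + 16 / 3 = 52 / 9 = 5.78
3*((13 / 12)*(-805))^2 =109516225 / 48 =2281588.02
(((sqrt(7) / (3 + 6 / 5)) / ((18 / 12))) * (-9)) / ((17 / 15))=-150 * sqrt(7) / 119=-3.33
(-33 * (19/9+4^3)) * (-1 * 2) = 13090/3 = 4363.33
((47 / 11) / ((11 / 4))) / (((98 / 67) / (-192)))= -1209216 / 5929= -203.95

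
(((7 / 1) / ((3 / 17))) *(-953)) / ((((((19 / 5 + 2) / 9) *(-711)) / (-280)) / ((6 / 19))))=-317539600 / 43529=-7294.90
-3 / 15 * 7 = -7 / 5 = -1.40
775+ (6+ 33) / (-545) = 422336 / 545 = 774.93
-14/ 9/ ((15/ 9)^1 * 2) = -7/ 15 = -0.47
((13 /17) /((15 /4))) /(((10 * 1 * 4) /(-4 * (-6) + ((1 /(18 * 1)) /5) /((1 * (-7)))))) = 196547 /1606500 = 0.12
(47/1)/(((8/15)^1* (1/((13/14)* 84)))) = 27495/4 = 6873.75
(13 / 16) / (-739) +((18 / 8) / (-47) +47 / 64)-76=-167417721 / 2222912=-75.31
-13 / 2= -6.50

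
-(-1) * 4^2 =16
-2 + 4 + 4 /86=88 /43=2.05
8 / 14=4 / 7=0.57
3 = 3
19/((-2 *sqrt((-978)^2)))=-19/1956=-0.01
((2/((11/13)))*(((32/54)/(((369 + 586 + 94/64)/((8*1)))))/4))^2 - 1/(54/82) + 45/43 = -1677116868852716/3553226408807163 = -0.47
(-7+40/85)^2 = 12321/289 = 42.63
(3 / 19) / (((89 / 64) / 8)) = 1536 / 1691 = 0.91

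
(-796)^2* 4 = 2534464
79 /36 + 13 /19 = 1969 /684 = 2.88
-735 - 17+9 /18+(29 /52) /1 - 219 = -50437 /52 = -969.94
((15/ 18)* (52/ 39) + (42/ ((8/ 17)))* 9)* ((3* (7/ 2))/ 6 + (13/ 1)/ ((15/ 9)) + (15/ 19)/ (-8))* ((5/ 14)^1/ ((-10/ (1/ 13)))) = -207998131/ 9959040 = -20.89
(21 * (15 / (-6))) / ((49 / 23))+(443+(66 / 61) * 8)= 364669 / 854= 427.01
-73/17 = -4.29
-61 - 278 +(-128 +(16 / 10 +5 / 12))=-27899 / 60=-464.98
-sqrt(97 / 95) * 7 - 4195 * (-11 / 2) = 46145 / 2 - 7 * sqrt(9215) / 95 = 23065.43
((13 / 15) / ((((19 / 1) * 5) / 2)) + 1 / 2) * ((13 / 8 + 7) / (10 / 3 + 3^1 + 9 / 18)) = 101913 / 155800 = 0.65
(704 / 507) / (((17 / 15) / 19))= 66880 / 2873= 23.28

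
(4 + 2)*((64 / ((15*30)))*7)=448 / 75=5.97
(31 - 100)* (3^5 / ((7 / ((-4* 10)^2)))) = -26827200 / 7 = -3832457.14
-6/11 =-0.55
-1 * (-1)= 1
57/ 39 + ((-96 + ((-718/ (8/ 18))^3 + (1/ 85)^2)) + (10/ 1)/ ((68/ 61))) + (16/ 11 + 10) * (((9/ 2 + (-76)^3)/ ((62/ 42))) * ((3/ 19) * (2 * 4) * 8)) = -4250617686.88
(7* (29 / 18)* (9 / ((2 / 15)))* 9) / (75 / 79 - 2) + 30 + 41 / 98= -105589909 / 16268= -6490.65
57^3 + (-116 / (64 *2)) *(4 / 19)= 28149307 / 152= 185192.81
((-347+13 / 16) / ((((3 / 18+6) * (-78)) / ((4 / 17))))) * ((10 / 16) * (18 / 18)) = 27695 / 261664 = 0.11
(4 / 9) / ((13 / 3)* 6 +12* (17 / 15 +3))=10 / 1701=0.01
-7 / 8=-0.88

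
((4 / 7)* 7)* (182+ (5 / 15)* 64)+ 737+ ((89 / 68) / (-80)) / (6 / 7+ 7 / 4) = 461749411 / 297840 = 1550.33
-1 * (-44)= 44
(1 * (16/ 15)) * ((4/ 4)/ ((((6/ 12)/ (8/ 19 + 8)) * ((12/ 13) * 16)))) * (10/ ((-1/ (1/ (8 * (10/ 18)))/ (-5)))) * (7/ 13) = 140/ 19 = 7.37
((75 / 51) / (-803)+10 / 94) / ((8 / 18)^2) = 679185 / 1283194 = 0.53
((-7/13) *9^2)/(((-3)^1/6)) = 1134/13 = 87.23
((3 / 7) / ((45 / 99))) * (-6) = -198 / 35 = -5.66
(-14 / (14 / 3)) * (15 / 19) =-45 / 19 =-2.37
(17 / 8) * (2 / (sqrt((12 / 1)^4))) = 17 / 576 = 0.03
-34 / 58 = -17 / 29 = -0.59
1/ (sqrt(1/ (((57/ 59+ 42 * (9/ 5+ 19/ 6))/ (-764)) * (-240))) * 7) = 2 * sqrt(2090016354)/ 78883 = 1.16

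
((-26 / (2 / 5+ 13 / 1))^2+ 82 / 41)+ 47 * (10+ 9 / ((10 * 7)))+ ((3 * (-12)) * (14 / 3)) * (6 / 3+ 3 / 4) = 6224147 / 314230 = 19.81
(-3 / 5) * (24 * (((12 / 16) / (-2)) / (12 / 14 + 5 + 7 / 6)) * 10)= 2268 / 295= 7.69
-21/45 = -7/15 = -0.47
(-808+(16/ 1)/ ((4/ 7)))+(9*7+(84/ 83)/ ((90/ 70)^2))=-1605425/ 2241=-716.39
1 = 1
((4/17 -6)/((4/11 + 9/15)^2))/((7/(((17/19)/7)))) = -6050/53371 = -0.11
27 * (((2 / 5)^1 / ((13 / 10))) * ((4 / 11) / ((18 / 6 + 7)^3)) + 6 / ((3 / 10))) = 9652554 / 17875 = 540.00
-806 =-806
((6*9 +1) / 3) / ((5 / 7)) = 77 / 3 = 25.67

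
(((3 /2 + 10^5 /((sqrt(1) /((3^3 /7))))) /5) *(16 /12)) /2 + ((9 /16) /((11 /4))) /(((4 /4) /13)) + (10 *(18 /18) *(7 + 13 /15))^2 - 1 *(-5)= 57624.87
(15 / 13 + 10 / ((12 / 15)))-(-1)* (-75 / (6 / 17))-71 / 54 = -140513 / 702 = -200.16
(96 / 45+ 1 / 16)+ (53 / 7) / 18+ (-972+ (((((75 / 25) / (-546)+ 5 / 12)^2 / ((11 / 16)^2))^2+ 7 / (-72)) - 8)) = -6358617248765135881 / 6505958905926480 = -977.35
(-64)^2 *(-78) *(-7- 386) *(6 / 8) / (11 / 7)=659183616 / 11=59925783.27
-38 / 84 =-0.45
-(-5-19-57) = 81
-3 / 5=-0.60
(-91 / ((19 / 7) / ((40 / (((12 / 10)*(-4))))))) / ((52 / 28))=150.44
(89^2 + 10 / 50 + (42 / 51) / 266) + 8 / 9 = 115147607 / 14535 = 7922.09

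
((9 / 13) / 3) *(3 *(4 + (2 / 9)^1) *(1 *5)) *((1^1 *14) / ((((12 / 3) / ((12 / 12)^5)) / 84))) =55860 / 13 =4296.92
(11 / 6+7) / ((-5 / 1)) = -53 / 30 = -1.77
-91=-91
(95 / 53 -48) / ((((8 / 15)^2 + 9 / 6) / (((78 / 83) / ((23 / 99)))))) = -773639100 / 7385921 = -104.75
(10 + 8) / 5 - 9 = -27 / 5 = -5.40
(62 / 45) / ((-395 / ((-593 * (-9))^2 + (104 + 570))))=-1766023066 / 17775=-99354.32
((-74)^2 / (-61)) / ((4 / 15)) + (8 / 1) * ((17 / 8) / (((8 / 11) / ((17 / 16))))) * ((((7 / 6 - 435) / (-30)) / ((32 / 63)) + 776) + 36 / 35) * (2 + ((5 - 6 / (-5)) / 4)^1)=9889814684423 / 139919360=70682.25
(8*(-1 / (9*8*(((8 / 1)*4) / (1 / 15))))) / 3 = -1 / 12960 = -0.00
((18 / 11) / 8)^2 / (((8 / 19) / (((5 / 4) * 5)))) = 0.62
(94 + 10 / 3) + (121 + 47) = 796 / 3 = 265.33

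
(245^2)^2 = 3603000625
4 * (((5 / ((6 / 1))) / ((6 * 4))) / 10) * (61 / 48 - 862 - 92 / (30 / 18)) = -219823 / 17280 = -12.72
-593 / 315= -1.88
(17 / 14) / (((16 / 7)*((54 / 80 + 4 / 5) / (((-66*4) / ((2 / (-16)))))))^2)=1658764800 / 3481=476519.62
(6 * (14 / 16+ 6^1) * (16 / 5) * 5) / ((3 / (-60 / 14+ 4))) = -440 / 7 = -62.86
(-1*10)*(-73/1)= 730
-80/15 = -16/3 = -5.33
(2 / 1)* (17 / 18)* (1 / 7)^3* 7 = 17 / 441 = 0.04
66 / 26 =33 / 13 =2.54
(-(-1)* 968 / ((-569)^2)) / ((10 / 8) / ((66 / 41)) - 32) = -255552 / 2668761923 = -0.00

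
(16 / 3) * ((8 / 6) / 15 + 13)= 9424 / 135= 69.81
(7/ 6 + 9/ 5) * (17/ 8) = 1513/ 240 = 6.30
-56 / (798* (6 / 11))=-22 / 171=-0.13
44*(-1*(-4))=176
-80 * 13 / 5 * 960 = -199680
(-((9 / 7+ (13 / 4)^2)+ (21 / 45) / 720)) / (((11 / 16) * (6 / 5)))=-40717 / 2835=-14.36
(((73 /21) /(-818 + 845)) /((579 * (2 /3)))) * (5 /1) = 365 /218862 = 0.00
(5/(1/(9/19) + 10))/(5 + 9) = 45/1526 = 0.03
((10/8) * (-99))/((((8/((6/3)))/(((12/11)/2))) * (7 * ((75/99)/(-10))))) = 891/28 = 31.82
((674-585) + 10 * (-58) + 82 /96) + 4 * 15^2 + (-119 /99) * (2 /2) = 647305 /1584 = 408.65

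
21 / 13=1.62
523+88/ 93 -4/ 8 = 97361/ 186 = 523.45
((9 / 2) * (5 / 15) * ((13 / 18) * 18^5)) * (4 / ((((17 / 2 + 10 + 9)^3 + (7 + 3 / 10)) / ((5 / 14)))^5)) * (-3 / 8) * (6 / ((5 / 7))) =-208000000000 / 5408923091168483813484040581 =-0.00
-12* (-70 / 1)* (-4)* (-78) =262080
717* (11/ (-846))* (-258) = 113047/ 47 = 2405.26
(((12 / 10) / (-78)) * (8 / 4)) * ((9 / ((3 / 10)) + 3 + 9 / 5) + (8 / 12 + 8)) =-1304 / 975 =-1.34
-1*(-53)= 53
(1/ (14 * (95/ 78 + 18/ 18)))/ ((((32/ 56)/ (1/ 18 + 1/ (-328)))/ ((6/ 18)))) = 2015/ 2042784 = 0.00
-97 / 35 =-2.77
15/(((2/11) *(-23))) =-3.59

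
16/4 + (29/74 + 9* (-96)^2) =6138181/74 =82948.39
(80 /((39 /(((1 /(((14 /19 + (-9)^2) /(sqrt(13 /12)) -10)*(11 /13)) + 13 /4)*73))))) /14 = 21540110*sqrt(39) /822140781 + 28596308980 /822140781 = 34.95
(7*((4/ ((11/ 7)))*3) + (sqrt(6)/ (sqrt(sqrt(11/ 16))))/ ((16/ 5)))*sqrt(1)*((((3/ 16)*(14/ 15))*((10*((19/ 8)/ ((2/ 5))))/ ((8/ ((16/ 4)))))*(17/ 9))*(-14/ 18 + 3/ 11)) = -13848625/ 52272 - 1413125*11^(3/ 4)*sqrt(6)/ 5018112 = -269.10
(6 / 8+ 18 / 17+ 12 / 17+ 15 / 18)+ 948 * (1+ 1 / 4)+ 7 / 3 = 242899 / 204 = 1190.68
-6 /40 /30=-1 /200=-0.00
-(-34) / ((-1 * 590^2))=-17 / 174050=-0.00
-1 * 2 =-2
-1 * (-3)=3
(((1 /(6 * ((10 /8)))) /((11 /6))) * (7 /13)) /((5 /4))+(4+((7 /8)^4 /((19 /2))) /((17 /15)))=4.09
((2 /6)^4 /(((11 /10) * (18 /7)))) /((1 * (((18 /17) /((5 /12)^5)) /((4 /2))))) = 1859375 /17958454272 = 0.00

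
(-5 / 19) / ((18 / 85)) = -425 / 342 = -1.24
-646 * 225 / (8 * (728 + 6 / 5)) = -363375 / 14584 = -24.92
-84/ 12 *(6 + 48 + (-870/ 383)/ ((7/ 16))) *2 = -261708/ 383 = -683.31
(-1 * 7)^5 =-16807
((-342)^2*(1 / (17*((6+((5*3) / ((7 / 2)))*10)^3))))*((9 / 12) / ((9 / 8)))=343 / 8721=0.04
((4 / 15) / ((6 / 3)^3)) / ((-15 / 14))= -7 / 225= -0.03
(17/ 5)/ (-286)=-17/ 1430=-0.01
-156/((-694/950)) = 74100/347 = 213.54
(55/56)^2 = 3025/3136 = 0.96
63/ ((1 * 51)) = 21/ 17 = 1.24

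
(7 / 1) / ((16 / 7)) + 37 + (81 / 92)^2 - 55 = -59935 / 4232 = -14.16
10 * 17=170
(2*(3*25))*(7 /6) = 175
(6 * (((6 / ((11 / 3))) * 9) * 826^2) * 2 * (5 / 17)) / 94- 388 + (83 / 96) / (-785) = 376886.02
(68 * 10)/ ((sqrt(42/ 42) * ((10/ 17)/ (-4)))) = -4624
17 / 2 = 8.50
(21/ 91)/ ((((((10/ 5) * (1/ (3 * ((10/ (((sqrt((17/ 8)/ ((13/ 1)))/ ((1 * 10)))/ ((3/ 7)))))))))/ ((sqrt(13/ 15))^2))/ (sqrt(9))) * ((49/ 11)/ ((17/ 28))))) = 1485 * sqrt(442)/ 2401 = 13.00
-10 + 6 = -4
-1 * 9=-9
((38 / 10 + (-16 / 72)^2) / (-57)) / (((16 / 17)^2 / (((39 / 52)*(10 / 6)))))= -450551 / 4727808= -0.10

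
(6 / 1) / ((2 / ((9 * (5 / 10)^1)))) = 27 / 2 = 13.50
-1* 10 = -10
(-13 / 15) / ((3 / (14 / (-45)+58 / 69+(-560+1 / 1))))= 7514221 / 46575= 161.34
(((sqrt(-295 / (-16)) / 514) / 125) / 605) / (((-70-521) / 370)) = -37 *sqrt(295) / 9189163500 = -0.00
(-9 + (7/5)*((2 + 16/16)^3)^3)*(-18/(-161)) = 2479248/805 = 3079.81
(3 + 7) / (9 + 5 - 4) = 1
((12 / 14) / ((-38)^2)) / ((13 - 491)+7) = -1 / 793478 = -0.00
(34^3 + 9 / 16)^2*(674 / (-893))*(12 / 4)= -399831543880419 / 114304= -3497966334.34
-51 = -51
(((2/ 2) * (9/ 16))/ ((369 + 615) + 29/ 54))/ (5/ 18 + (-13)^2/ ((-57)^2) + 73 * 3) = 789507/ 303084095300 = 0.00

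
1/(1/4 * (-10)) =-2/5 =-0.40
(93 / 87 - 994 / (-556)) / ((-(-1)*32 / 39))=898209 / 257984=3.48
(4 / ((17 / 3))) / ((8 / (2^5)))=48 / 17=2.82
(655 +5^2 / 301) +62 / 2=206511 / 301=686.08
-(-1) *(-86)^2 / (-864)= -1849 / 216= -8.56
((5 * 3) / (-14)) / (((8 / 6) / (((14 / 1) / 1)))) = -45 / 4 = -11.25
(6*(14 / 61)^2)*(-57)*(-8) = 536256 / 3721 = 144.12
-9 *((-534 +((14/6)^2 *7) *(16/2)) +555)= -2933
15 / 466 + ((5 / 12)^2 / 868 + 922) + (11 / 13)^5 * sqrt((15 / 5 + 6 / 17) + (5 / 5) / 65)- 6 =161051 * sqrt(4112810) / 410278765 + 26677735841 / 29123136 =916.83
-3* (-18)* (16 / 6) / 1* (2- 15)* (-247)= 462384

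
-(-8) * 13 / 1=104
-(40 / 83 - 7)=541 / 83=6.52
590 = 590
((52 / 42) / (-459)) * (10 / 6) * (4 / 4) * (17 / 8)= -65 / 6804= -0.01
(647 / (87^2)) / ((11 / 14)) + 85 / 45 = 2.00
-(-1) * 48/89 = 0.54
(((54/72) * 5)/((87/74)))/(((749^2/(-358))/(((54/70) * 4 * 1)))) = -715284/113883203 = -0.01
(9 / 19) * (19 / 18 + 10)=199 / 38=5.24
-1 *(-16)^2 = -256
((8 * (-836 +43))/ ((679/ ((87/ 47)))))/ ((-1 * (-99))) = -183976/ 1053129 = -0.17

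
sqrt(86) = 9.27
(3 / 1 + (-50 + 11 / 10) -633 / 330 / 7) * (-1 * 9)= 159993 / 385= 415.57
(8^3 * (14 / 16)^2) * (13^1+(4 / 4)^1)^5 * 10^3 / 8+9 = 26353376009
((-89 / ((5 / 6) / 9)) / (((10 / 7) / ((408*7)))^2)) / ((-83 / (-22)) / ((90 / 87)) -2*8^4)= 63388458790272 / 135107825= 469169.41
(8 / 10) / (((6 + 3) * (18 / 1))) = 2 / 405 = 0.00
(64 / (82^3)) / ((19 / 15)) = 0.00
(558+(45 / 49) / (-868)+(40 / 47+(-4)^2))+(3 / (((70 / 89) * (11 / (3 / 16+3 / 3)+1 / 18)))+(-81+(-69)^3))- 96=-10451681774583801 / 31854128740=-328110.74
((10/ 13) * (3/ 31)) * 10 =300/ 403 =0.74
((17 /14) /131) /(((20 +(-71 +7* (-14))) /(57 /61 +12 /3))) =-731 /2381318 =-0.00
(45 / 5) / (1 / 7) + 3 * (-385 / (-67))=5376 / 67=80.24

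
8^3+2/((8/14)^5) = 278951/512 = 544.83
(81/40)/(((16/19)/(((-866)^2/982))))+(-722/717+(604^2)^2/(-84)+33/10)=-1249443524404551727/788585280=-1584411421.43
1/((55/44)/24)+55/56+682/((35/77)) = 425763/280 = 1520.58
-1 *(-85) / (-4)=-21.25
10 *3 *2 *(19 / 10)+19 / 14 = 1615 / 14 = 115.36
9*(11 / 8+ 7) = 603 / 8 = 75.38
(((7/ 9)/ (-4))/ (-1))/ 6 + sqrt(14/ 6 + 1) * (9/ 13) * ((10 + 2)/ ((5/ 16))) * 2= 7/ 216 + 1152 * sqrt(30)/ 65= 97.11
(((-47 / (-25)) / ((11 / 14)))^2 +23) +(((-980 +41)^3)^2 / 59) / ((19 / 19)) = 51839277649041235468626 / 4461875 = 11618272060297797.56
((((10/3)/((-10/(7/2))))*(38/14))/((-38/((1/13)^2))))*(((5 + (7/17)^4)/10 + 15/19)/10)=854511/13409296550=0.00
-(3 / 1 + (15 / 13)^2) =-732 / 169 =-4.33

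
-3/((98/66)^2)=-3267/2401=-1.36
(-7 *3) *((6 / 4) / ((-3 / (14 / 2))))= 147 / 2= 73.50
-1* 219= -219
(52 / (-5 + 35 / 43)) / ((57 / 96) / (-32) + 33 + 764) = -572416 / 36724905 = -0.02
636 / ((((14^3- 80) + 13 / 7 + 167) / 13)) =9646 / 3305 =2.92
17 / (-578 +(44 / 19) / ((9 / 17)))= -171 / 5770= -0.03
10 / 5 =2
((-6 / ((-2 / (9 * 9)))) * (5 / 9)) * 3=405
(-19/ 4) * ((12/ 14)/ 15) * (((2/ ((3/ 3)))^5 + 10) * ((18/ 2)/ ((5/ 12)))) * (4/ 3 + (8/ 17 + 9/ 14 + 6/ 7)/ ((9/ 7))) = -299934/ 425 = -705.73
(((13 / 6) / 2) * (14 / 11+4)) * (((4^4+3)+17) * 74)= 1283308 / 11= 116664.36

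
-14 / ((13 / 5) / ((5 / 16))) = -175 / 104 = -1.68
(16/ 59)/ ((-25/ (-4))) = 64/ 1475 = 0.04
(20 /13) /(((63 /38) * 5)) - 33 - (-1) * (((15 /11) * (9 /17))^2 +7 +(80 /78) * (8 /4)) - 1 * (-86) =1797366143 /28639611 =62.76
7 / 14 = 1 / 2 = 0.50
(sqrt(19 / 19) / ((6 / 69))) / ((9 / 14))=161 / 9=17.89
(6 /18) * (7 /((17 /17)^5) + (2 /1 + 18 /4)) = 9 /2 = 4.50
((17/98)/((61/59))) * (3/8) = 3009/47824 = 0.06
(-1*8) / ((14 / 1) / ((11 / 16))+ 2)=-44 / 123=-0.36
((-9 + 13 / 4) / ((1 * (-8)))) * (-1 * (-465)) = 10695 / 32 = 334.22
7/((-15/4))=-28/15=-1.87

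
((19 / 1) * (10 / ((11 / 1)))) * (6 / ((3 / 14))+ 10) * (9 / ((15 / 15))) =64980 / 11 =5907.27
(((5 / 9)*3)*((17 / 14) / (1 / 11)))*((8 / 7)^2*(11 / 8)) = 41140 / 1029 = 39.98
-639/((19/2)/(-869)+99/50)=-13882275/42778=-324.52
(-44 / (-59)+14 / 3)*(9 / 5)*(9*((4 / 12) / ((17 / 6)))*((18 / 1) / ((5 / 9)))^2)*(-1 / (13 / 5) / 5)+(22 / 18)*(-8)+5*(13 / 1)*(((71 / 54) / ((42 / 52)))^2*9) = 41188905673507 / 58220764875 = 707.46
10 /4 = 2.50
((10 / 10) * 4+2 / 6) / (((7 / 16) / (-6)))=-416 / 7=-59.43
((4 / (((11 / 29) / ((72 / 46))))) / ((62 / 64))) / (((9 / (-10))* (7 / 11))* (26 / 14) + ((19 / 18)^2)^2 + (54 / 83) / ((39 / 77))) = 75681884528640 / 6495414058033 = 11.65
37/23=1.61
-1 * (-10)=10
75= 75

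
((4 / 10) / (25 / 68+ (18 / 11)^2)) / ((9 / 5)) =16456 / 225513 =0.07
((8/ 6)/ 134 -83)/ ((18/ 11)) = -183491/ 3618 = -50.72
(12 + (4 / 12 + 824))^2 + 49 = 6295522 / 9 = 699502.44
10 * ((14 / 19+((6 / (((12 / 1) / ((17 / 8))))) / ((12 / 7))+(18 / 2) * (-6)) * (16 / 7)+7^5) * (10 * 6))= 1331520850 / 133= 10011434.96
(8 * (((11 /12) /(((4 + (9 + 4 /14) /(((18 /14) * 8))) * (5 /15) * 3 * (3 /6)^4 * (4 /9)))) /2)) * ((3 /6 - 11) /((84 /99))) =-117612 /353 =-333.18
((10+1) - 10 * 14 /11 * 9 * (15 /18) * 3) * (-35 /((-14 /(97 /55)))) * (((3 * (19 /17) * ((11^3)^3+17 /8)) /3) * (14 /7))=-6399182316792.70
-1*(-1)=1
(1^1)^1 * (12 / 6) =2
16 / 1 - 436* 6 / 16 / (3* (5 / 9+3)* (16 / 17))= -293 / 1024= -0.29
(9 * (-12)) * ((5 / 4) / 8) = -135 / 8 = -16.88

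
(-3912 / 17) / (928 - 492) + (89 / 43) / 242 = -10012151 / 19282318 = -0.52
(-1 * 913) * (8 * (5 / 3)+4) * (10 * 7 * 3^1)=-3323320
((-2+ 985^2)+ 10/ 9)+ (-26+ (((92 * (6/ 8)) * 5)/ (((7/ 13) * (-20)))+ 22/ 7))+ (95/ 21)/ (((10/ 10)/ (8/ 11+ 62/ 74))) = 99505161881/ 102564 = 970176.30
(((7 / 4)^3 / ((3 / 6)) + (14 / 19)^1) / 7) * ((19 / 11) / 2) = 995 / 704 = 1.41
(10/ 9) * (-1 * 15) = -16.67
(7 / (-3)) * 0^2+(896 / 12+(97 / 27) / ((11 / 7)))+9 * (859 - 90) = 2078392 / 297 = 6997.95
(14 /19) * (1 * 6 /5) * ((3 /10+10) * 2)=8652 /475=18.21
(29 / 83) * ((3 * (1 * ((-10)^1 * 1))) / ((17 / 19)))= -16530 / 1411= -11.72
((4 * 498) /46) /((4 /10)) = 2490 /23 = 108.26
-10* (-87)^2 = -75690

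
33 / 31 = 1.06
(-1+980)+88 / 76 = 18623 / 19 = 980.16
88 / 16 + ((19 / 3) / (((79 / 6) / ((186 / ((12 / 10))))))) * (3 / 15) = 3225 / 158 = 20.41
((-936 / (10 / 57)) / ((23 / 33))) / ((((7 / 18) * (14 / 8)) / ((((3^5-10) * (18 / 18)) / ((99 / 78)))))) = -11635430976 / 5635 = -2064850.22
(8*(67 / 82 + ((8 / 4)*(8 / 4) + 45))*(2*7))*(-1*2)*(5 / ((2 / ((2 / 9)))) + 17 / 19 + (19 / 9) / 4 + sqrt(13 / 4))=-66220 / 3 - 228760*sqrt(13) / 41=-42190.55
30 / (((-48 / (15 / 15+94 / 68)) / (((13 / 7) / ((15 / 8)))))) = -351 / 238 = -1.47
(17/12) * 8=34/3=11.33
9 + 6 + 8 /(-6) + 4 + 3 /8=433 /24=18.04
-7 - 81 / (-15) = -8 / 5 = -1.60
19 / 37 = 0.51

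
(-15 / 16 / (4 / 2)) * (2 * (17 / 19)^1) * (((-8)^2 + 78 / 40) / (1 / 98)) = -3296181 / 608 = -5421.35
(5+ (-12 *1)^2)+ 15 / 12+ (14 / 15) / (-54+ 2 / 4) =964493 / 6420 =150.23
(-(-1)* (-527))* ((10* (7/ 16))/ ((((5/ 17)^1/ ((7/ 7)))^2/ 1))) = -1066121/ 40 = -26653.02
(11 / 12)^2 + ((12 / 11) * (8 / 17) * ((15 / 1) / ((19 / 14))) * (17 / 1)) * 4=11637449 / 30096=386.68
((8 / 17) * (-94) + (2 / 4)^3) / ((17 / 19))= -113981 / 2312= -49.30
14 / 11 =1.27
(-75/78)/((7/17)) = -425/182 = -2.34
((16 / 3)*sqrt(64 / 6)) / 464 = 0.04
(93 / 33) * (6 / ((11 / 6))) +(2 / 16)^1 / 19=9.23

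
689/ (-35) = -689/ 35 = -19.69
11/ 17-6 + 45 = 674/ 17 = 39.65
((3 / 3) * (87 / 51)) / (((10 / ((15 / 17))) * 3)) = 0.05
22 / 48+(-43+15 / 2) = -841 / 24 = -35.04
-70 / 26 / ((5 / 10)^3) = -280 / 13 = -21.54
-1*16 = -16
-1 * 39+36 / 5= -159 / 5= -31.80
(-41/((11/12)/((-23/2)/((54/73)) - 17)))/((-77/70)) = -1441150/1089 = -1323.37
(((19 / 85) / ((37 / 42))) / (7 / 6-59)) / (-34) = 2394 / 18552355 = 0.00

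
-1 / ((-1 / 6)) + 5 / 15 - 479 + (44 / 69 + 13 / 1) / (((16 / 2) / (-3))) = -263735 / 552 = -477.78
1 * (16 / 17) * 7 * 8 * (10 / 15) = 1792 / 51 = 35.14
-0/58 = 0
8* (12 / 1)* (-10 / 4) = -240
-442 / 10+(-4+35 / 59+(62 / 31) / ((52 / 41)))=-353049 / 7670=-46.03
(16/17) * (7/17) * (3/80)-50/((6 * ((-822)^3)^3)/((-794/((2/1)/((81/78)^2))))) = 10009354593676156733557166599/688738923231526022857658542080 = 0.01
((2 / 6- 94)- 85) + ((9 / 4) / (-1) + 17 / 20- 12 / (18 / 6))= -2761 / 15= -184.07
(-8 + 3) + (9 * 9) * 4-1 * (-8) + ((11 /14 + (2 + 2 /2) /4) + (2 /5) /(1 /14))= 46779 /140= 334.14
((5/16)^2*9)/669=75/57088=0.00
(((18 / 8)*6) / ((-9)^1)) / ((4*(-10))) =3 / 80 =0.04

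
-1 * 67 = -67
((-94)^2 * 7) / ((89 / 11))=680372 / 89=7644.63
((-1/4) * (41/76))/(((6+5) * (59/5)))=-205/197296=-0.00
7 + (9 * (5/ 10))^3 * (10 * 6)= 10949/ 2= 5474.50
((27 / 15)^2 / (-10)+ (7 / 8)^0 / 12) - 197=-295861 / 1500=-197.24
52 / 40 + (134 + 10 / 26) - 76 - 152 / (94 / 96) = -95.55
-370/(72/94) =-8695/18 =-483.06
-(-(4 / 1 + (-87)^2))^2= -57350329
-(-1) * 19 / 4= 19 / 4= 4.75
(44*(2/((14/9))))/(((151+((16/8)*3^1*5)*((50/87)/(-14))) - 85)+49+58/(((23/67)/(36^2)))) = 264132/1022891153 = 0.00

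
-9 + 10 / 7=-53 / 7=-7.57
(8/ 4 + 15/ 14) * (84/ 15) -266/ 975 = 16.93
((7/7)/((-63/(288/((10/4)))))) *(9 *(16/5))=-9216/175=-52.66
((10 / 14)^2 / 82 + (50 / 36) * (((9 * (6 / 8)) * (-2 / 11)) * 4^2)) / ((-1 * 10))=241025 / 88396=2.73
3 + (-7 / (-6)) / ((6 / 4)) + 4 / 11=410 / 99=4.14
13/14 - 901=-12601/14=-900.07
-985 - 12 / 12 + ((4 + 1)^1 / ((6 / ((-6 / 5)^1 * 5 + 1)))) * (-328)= 1142 / 3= 380.67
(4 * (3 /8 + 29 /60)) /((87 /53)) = 5459 /2610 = 2.09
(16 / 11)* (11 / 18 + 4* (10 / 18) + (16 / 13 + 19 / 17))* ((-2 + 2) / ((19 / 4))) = 0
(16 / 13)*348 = 5568 / 13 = 428.31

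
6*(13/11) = 78/11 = 7.09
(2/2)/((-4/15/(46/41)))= -345/82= -4.21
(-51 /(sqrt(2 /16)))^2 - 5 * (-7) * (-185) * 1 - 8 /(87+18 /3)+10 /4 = 2666387 /186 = 14335.41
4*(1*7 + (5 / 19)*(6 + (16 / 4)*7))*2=2424 / 19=127.58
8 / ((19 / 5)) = 40 / 19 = 2.11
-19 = -19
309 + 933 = 1242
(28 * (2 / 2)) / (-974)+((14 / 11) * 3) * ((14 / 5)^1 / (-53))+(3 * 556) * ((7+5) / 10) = 2841154202 / 1419605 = 2001.37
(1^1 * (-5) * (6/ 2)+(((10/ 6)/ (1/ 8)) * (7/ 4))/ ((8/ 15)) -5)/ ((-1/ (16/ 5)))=-76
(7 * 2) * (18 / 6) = 42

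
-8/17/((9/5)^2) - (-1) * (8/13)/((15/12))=31064/89505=0.35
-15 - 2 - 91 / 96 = -1723 / 96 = -17.95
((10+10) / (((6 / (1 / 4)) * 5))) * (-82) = -41 / 3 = -13.67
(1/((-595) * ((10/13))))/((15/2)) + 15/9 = 74362/44625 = 1.67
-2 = -2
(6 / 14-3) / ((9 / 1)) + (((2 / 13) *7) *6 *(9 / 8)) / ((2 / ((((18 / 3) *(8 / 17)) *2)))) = 31310 / 1547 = 20.24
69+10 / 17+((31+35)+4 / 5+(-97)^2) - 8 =810678 / 85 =9537.39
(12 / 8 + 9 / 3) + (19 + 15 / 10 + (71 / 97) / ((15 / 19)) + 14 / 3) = 14838 / 485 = 30.59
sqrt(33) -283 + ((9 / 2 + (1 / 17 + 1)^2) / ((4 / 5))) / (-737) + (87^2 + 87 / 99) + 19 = sqrt(33) + 37346376241 / 5111832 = 7311.61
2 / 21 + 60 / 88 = 359 / 462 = 0.78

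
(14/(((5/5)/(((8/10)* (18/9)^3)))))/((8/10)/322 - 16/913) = -32926432/5527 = -5957.38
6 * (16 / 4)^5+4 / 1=6148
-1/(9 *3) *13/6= -13/162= -0.08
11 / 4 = 2.75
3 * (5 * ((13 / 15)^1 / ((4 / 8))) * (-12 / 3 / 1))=-104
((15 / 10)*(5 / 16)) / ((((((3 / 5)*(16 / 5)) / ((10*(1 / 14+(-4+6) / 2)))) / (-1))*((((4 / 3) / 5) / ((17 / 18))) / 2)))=-265625 / 14336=-18.53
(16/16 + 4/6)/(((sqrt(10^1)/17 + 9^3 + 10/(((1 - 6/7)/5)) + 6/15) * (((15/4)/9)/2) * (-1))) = -62389320/8417878751 + 3400 * sqrt(10)/8417878751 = -0.01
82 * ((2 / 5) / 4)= 41 / 5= 8.20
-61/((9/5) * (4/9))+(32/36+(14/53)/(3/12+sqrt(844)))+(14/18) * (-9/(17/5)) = -77.41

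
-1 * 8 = -8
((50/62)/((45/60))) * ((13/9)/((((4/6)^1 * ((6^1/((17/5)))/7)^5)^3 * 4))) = 176663883558780679517311283087387/142341157440000000000000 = 1241130019.85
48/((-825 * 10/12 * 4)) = -24/1375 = -0.02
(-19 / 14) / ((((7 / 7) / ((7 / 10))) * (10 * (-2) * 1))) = 19 / 400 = 0.05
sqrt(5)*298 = 298*sqrt(5) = 666.35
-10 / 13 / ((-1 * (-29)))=-10 / 377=-0.03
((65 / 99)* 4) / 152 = 0.02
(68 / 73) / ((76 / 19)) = 17 / 73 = 0.23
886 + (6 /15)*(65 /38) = 16847 /19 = 886.68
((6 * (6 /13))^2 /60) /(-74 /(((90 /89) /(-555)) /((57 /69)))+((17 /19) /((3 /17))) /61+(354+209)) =8636868 /2305236878945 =0.00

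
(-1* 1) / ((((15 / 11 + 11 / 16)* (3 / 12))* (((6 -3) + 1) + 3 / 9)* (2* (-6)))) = 176 / 4693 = 0.04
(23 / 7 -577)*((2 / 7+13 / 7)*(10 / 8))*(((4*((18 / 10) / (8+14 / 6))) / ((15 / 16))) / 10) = -867456 / 7595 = -114.21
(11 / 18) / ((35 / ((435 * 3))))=22.79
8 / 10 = 4 / 5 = 0.80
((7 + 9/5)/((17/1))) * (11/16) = 121/340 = 0.36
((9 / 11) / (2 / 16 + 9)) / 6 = 12 / 803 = 0.01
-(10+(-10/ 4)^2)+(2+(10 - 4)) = -33/ 4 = -8.25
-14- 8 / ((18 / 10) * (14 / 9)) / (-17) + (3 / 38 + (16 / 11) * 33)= 154865 / 4522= 34.25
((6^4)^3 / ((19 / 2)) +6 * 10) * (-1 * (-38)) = 8707131624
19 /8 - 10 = -61 /8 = -7.62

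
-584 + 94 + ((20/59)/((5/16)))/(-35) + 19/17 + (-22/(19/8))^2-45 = -5678820628/12672905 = -448.11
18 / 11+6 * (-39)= -2556 / 11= -232.36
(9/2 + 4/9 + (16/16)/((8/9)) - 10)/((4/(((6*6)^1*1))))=-283/8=-35.38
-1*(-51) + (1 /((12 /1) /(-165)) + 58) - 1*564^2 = -1272003 /4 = -318000.75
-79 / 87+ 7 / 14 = -71 / 174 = -0.41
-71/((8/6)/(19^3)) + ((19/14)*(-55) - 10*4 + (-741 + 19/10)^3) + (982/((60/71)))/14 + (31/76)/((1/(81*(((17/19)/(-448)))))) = -98034471954594857/242592000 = -404112550.93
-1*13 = -13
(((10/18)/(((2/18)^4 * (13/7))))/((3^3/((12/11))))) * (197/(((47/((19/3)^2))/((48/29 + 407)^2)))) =12585021720411420/5652361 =2226507068.53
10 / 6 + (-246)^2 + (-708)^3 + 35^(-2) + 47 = -1304016226447 / 3675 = -354834347.33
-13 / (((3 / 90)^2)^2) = -10530000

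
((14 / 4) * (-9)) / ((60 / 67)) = -35.18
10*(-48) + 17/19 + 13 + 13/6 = -52889/114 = -463.94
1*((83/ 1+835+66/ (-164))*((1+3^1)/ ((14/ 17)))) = 182733/ 41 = 4456.90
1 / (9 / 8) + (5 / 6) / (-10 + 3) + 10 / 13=2521 / 1638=1.54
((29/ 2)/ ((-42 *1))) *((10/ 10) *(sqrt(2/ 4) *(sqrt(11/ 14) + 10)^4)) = -59523109 *sqrt(2)/ 32928 - 204595 *sqrt(77)/ 2058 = -3428.80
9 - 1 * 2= 7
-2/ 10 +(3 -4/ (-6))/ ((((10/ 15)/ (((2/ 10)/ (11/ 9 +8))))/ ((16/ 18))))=-39/ 415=-0.09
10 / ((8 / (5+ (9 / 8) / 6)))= 415 / 64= 6.48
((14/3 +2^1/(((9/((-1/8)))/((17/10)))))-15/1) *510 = -63529/12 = -5294.08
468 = 468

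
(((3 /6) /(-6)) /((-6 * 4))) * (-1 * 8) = -1 /36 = -0.03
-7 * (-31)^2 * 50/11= -30577.27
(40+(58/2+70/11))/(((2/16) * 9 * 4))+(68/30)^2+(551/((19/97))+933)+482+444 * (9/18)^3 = 4305.39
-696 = -696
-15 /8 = -1.88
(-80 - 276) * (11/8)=-979/2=-489.50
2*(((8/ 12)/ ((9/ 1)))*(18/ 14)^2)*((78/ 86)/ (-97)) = -468/ 204379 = -0.00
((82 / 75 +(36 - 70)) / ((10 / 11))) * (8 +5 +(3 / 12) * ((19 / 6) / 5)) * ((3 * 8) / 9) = -21433346 / 16875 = -1270.12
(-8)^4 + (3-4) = 4095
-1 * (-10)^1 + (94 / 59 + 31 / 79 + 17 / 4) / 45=8506057 / 838980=10.14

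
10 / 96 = 5 / 48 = 0.10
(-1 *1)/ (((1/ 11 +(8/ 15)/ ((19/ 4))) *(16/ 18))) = -28215/ 5096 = -5.54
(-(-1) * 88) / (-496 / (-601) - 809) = -52888 / 485713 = -0.11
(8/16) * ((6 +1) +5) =6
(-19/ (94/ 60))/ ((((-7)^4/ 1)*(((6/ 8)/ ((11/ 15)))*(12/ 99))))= -4598/ 112847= -0.04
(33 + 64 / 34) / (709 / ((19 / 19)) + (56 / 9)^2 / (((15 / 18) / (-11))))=80055 / 454291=0.18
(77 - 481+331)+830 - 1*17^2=468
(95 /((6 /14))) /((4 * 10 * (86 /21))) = 931 /688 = 1.35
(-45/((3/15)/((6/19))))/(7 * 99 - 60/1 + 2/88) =-59400/529207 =-0.11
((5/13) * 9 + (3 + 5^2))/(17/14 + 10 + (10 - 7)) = 5726/2587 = 2.21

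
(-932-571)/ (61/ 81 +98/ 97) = -11809071/ 13855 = -852.33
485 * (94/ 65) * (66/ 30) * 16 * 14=22466752/ 65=345642.34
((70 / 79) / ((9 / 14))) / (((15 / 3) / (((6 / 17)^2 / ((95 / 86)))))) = 67424 / 2168945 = 0.03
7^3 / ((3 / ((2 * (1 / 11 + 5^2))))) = 63112 / 11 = 5737.45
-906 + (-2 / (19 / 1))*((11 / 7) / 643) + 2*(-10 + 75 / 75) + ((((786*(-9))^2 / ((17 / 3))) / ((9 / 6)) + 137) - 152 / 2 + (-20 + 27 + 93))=5886469.47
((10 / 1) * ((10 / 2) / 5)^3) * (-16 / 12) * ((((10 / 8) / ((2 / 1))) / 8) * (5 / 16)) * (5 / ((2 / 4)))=-625 / 192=-3.26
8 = 8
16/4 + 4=8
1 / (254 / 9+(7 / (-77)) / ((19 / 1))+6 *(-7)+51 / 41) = -0.08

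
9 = 9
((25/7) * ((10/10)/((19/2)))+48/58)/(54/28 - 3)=-9284/8265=-1.12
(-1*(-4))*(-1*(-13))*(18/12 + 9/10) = 624/5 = 124.80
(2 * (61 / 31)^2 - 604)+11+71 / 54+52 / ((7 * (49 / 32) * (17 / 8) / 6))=-570.24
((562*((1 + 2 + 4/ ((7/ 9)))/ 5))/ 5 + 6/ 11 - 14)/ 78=163237/ 75075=2.17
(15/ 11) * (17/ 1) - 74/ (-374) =4372/ 187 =23.38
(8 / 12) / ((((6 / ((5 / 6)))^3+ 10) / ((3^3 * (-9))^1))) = -10125 / 23953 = -0.42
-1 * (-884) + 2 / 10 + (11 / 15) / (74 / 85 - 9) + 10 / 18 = 884.67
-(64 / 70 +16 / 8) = -2.91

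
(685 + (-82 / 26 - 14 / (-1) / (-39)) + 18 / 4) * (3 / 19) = 53507 / 494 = 108.31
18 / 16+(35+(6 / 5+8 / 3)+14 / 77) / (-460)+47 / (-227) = 28706203 / 34458600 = 0.83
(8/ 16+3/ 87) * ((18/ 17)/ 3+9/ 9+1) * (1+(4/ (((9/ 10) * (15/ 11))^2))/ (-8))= 301940/ 359397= 0.84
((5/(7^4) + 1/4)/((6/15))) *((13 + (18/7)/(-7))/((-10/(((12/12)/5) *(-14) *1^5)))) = 1498599/672280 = 2.23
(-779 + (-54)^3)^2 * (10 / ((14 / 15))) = 1878063528675 / 7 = 268294789810.71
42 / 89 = 0.47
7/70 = 1/10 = 0.10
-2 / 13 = -0.15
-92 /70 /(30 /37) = -851 /525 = -1.62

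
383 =383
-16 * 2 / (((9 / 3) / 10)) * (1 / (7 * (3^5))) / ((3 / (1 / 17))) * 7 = -320 / 37179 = -0.01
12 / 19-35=-653 / 19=-34.37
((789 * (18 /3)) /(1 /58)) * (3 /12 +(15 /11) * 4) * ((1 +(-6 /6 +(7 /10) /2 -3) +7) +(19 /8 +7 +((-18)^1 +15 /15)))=-2257050483 /440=-5129660.19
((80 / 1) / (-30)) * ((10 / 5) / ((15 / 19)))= -304 / 45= -6.76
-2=-2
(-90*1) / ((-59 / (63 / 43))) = 5670 / 2537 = 2.23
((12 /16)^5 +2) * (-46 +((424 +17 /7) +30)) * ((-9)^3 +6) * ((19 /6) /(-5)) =420468.40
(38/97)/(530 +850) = 19/66930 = 0.00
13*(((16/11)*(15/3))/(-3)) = -1040/33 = -31.52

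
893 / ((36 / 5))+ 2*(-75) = -935 / 36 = -25.97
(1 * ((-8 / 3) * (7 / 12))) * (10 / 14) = -10 / 9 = -1.11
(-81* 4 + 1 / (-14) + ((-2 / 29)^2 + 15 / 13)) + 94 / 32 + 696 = 460440709 / 1224496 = 376.02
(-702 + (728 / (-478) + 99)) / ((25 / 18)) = -2600658 / 5975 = -435.26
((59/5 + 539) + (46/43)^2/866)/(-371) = -2204904508/1485144535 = -1.48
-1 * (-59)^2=-3481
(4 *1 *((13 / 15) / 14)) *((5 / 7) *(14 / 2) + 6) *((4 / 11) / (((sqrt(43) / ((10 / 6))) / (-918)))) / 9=-3536 *sqrt(43) / 903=-25.68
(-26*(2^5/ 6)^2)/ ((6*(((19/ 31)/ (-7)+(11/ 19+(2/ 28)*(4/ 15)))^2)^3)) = -6968.91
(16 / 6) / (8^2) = 0.04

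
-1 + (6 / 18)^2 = -8 / 9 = -0.89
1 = 1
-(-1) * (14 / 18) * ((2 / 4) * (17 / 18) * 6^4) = 476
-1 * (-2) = 2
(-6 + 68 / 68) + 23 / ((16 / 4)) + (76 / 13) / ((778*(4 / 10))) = 15551 / 20228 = 0.77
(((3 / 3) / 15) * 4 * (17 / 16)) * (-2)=-17 / 30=-0.57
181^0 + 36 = 37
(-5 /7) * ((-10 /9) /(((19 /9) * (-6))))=-0.06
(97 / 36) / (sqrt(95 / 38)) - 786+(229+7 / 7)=-556+97 *sqrt(10) / 180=-554.30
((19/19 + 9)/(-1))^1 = -10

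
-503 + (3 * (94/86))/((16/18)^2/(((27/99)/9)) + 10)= -21062839/41882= -502.91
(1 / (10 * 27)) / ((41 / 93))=0.01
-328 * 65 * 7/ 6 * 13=-970060/ 3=-323353.33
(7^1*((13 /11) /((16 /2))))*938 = 42679 /44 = 969.98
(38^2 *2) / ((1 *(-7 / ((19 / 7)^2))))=-1042568 / 343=-3039.56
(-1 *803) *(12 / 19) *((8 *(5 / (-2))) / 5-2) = 57816 / 19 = 3042.95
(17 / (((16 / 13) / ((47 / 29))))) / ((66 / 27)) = 93483 / 10208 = 9.16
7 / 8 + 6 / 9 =37 / 24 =1.54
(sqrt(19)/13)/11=sqrt(19)/143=0.03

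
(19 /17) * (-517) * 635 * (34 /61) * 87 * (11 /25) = -2387755194 /305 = -7828705.55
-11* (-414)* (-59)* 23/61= -6179778/61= -101307.84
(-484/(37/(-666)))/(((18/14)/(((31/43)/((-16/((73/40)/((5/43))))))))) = -4791.90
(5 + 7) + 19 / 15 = 199 / 15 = 13.27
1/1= 1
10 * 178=1780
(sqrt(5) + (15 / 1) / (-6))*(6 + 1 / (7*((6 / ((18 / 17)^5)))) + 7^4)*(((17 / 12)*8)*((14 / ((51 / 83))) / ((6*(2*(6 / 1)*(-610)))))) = 1985649298243 / 56124107496-1985649298243*sqrt(5) / 140310268740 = 3.74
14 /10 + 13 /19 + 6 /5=312 /95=3.28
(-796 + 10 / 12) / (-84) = 4771 / 504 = 9.47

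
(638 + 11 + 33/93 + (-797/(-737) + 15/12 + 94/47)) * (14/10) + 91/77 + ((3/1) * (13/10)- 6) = 417753999/456940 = 914.24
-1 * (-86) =86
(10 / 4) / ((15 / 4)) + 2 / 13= 32 / 39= 0.82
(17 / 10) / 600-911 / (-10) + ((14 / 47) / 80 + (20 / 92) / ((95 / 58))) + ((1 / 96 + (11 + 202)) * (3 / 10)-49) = 52321412477 / 492936000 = 106.14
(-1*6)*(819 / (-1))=4914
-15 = -15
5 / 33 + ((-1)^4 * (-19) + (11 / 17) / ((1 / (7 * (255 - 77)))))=441724 / 561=787.39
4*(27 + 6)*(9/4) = 297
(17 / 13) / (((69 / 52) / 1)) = 68 / 69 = 0.99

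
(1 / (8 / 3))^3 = 27 / 512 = 0.05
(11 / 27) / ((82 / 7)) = 77 / 2214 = 0.03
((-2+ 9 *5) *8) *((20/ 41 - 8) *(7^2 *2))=-10383296/ 41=-253251.12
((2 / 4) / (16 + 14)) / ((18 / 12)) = 1 / 90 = 0.01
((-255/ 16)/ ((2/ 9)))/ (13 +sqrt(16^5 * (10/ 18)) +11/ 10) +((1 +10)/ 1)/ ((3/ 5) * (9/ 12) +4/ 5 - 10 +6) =-33528418769/ 8385745136 - 22032000 * sqrt(5)/ 524109071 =-4.09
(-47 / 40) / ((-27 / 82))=1927 / 540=3.57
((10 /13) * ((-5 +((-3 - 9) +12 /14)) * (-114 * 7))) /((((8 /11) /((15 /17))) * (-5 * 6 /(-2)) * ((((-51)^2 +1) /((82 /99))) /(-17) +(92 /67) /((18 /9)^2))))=-973138485 /223951052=-4.35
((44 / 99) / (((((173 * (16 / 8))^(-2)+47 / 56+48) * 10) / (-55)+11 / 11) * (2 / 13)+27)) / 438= 10894156 / 276861795309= 0.00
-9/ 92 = -0.10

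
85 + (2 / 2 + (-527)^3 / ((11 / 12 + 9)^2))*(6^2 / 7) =-2625390329 / 343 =-7654199.21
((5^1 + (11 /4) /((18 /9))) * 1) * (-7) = -357 /8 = -44.62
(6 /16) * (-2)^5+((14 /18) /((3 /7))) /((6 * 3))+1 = -5297 /486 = -10.90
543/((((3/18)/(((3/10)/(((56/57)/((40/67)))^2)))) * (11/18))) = 1429007670/2419571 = 590.60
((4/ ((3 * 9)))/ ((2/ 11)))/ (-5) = -22/ 135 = -0.16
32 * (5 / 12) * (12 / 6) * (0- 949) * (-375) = 9490000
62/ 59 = 1.05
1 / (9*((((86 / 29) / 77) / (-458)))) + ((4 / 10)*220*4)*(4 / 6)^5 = -13322287 / 10449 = -1274.98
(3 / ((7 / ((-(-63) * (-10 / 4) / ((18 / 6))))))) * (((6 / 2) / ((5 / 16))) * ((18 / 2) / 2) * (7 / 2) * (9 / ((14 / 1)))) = -2187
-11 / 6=-1.83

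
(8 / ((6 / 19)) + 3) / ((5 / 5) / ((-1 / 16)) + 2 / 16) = -680 / 381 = -1.78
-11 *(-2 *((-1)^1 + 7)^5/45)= 19008/5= 3801.60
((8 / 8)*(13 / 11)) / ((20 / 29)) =377 / 220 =1.71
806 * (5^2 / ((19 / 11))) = 221650 / 19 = 11665.79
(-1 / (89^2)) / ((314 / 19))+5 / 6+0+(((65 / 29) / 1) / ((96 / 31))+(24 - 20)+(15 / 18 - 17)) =-36732151037 / 3462174048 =-10.61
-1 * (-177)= 177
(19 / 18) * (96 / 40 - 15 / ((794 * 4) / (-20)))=62719 / 23820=2.63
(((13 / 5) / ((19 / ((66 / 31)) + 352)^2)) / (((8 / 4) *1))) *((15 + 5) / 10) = 56628 / 2837200205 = 0.00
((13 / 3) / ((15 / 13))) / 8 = 169 / 360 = 0.47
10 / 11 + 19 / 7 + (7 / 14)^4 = 4541 / 1232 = 3.69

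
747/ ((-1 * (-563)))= 747/ 563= 1.33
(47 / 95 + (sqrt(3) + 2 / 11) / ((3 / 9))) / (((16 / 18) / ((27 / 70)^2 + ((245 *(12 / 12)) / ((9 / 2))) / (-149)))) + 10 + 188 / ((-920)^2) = 2860950686707 / 293529404000 - 4270233 *sqrt(3) / 5840800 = 8.48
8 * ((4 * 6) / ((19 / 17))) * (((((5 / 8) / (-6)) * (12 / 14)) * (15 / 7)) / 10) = -3060 / 931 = -3.29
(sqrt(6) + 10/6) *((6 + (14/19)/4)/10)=235/228 + 47 *sqrt(6)/76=2.55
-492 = -492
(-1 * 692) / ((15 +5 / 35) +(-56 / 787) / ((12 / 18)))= -1906114 / 41417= -46.02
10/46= 5/23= 0.22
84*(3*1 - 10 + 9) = 168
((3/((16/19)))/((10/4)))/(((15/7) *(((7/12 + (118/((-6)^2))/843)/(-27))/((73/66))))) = -33.82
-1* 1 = -1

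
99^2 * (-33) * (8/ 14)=-1293732/ 7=-184818.86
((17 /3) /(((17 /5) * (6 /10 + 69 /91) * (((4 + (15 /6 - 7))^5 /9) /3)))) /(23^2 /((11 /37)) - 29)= -200200 /330527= -0.61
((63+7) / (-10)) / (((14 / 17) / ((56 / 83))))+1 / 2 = -869 / 166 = -5.23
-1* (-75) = 75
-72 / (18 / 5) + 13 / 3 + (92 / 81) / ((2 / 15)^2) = 434 / 9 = 48.22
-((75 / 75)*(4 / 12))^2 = -0.11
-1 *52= -52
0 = 0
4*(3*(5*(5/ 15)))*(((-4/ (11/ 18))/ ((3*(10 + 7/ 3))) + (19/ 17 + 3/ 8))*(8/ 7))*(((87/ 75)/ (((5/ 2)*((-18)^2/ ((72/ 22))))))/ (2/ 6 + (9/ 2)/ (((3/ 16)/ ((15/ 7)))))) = 15544/ 5708175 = 0.00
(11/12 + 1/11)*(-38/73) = -2527/4818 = -0.52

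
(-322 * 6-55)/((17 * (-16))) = 1987/272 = 7.31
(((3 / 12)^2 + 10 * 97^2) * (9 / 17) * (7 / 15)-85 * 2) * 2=31383061 / 680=46151.56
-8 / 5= -1.60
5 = 5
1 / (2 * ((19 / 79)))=2.08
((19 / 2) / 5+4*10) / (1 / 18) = 3771 / 5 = 754.20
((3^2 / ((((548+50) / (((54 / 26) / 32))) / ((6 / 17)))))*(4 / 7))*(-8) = -729 / 462553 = -0.00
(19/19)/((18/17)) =17/18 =0.94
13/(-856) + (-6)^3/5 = -184961/4280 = -43.22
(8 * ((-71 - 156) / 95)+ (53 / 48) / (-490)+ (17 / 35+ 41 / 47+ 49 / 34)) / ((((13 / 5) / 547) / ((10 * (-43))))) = 1476287.58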